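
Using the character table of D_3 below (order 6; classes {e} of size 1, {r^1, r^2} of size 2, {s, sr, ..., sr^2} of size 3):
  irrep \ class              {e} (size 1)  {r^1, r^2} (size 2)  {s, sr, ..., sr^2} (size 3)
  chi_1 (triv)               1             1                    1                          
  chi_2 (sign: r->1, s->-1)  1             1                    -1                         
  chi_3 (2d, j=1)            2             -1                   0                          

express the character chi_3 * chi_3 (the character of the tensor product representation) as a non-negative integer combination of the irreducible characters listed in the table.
chi_3 tensor chi_3 = chi_1 + chi_2 + chi_3 (all other irreducibles have multiplicity 0).

Proof sketch: The character of a tensor product is the pointwise product (chi_3 * chi_3)(C) = chi_3(C) * chi_3(C):
  {e}: (2)*(2), {r^1, r^2}: (-1)*(-1), {s, sr, ..., sr^2}: (0)*(0)
so (chi_3 * chi_3) takes values
  {e} -> 4, {r^1, r^2} -> 1, {s, sr, ..., sr^2} -> 0.
Now take the inner product of this character with each irreducible chi from the table, <chi_3*chi_3, chi> = (1/6) sum_C |C| (chi_3*chi_3)(C) conj(chi(C)):
  <chi_3*chi_3, chi_1> = (1/6)[1*(4)*conj(1) + 2*(1)*conj(1) + 3*(0)*conj(1)]
      = (1/6)[(4) + (2) + (0)] = 6/6 = 1
  <chi_3*chi_3, chi_2> = (1/6)[1*(4)*conj(1) + 2*(1)*conj(1) + 3*(0)*conj(-1)]
      = (1/6)[(4) + (2) + (0)] = 6/6 = 1
  <chi_3*chi_3, chi_3> = (1/6)[1*(4)*conj(2) + 2*(1)*conj(-1) + 3*(0)*conj(0)]
      = (1/6)[(8) + (-2) + (0)] = 6/6 = 1
Hence the multiplicities are chi_1: 1, chi_2: 1, chi_3: 1. Dimension check: dim(chi_3)*dim(chi_3) = 2*2 = 4 and sum (mult * dim) = 1*1 + 1*1 + 1*2 = 4.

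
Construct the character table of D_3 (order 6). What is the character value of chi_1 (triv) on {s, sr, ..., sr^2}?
Conjugacy classes: {e} of size 1, {r^1, r^2} of size 2, {s, sr, ..., sr^2} of size 3.
Character table:
  irrep \ class              {e} (size 1)  {r^1, r^2} (size 2)  {s, sr, ..., sr^2} (size 3)
  chi_1 (triv)               1             1                    1                          
  chi_2 (sign: r->1, s->-1)  1             1                    -1                         
  chi_3 (2d, j=1)            2             -1                   0                          

Spot check: chi_1 (triv) on {s, sr, ..., sr^2} = 1.

Justification: D_3 has order 2*3 = 6 with 3 conjugacy classes, hence 3 irreducibles. Sum of squared dims 1 + 1 + 4 = 6 = |G|. Linear characters come from the abelianisation; the 2-dimensional irreps have character r^k -> 2*cos(2*pi*j*k/3), reflections -> 0.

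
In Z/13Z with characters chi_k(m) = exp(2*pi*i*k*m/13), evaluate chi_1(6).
chi_1(6) = zeta_13^6 = exp(12*I*pi/13)

Working: chi_1(6) = zeta_13^(1*6) = zeta_13^6. Since zeta_13^13 = 1, this equals zeta_13^6 = exp(2*pi*i*6/13) = exp(12*I*pi/13).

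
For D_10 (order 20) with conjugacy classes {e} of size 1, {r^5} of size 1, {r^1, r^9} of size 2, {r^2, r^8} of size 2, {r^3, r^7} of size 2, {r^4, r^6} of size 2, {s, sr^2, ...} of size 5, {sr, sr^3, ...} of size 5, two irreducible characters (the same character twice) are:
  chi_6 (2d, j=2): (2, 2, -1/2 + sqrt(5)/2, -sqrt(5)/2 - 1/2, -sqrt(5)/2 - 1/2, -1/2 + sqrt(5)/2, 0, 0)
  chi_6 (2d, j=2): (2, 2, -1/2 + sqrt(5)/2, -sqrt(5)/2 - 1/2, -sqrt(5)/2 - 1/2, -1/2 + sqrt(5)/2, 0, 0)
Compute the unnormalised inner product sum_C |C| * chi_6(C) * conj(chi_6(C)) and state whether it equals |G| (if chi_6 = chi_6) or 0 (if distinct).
Sum = 20 = |G| = 20; so <chi_6, chi_6> = 1 (norm-1 confirms irreducibility).

Explanation: Compute term by term over conjugacy classes (|C| * chi_6(C) * conj(chi_6(C))):
  1*(2)*conj(2) + 1*(2)*conj(2) + 2*(-1/2 + sqrt(5)/2)*conj(-1/2 + sqrt(5)/2) + 2*(-sqrt(5)/2 - 1/2)*conj(-sqrt(5)/2 - 1/2) + 2*(-sqrt(5)/2 - 1/2)*conj(-sqrt(5)/2 - 1/2) + 2*(-1/2 + sqrt(5)/2)*conj(-1/2 + sqrt(5)/2) + 5*(0)*conj(0) + 5*(0)*conj(0)
  = (4) + (4) + (3 - sqrt(5)) + (sqrt(5) + 3) + (sqrt(5) + 3) + (3 - sqrt(5)) + (0) + (0)
  = 20.
Dividing by |G| = 20 gives 20/20 = 1, matching the row-orthogonality relation <chi_6, chi_6> = [chi_6 = chi_6].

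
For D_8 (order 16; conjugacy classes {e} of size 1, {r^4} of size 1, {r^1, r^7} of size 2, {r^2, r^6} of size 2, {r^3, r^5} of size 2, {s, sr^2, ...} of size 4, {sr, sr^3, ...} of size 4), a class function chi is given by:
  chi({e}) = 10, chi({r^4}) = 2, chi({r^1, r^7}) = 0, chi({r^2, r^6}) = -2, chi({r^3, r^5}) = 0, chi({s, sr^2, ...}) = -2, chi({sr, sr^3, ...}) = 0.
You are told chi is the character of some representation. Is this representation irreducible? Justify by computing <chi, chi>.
Not irreducible (reducible): <chi, chi> = 8 > 1.

Working: <chi, chi> = (1/|G|) sum_C |C| * |chi(C)|^2 = (1/16)[1*|10|^2 + 1*|2|^2 + 2*|0|^2 + 2*|-2|^2 + 2*|0|^2 + 4*|-2|^2 + 4*|0|^2]
  = (1/16)[(100) + (4) + (0) + (8) + (0) + (16) + (0)] = 128/16 = 8.
A character is irreducible iff <chi, chi> = 1, so this representation is reducible.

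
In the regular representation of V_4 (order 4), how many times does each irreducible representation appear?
Each irreducible V_i of dimension d_i appears with multiplicity d_i, i.e. rho_reg = (direct sum over all irreducibles V_i) d_i V_i. The irreducible dimensions for V_4 are 1, 1, 1, 1: 4 irreducibles of dimension 1, each with multiplicity 1. Total dimension 4*1*1 = 4 = |G|.

Argument: General theorem: in the regular representation of a finite group G, each irreducible appears with multiplicity equal to its dimension. Check: dim(rho_reg) = sum d_i^2 = 1 + 1 + 1 + 1 = 4 = |G|.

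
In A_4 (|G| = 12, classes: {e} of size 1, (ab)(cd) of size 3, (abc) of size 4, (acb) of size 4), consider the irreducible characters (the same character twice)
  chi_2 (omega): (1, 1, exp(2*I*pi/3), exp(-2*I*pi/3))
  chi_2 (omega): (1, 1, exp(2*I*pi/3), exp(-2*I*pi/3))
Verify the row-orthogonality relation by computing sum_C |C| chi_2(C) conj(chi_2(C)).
Sum = 12 = |G| = 12; so <chi_2, chi_2> = 1 (norm-1 confirms irreducibility).

Derivation: Compute term by term over conjugacy classes (|C| * chi_2(C) * conj(chi_2(C))):
  1*(1)*conj(1) + 3*(1)*conj(1) + 4*(exp(2*I*pi/3))*conj(exp(2*I*pi/3)) + 4*(exp(-2*I*pi/3))*conj(exp(-2*I*pi/3))
  = (1) + (3) + (4) + (4)
  = 12.
(Exp terms are combined using exp(i*s)*conj(exp(i*t)) = exp(i*(s-t)), and sums of them are collapsed using the identity that for every m > 1 the m distinct m-th roots of unity sum to 0, e.g. 1 + exp(2*I*pi/3) + exp(-2*I*pi/3) = 0.)
Dividing by |G| = 12 gives 12/12 = 1, matching the row-orthogonality relation <chi_2, chi_2> = [chi_2 = chi_2].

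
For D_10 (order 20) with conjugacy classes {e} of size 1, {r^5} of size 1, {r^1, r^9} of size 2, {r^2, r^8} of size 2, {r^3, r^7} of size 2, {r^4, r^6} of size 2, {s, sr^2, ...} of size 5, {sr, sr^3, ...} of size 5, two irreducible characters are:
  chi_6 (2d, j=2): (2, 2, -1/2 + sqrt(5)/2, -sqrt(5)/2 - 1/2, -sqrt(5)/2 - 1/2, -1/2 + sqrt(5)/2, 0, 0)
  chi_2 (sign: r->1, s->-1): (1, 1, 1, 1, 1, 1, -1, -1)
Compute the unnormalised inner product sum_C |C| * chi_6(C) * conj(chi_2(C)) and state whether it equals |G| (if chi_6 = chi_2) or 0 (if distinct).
Sum = 0; so <chi_6, chi_2> = 0 (distinct irreducibles are orthogonal).

Explanation: Compute term by term over conjugacy classes (|C| * chi_6(C) * conj(chi_2(C))):
  1*(2)*conj(1) + 1*(2)*conj(1) + 2*(-1/2 + sqrt(5)/2)*conj(1) + 2*(-sqrt(5)/2 - 1/2)*conj(1) + 2*(-sqrt(5)/2 - 1/2)*conj(1) + 2*(-1/2 + sqrt(5)/2)*conj(1) + 5*(0)*conj(-1) + 5*(0)*conj(-1)
  = (2) + (2) + (-1 + sqrt(5)) + (-sqrt(5) - 1) + (-sqrt(5) - 1) + (-1 + sqrt(5)) + (0) + (0)
  = 0.
Dividing by |G| = 20 gives 0/20 = 0, matching the row-orthogonality relation <chi_6, chi_2> = [chi_6 = chi_2].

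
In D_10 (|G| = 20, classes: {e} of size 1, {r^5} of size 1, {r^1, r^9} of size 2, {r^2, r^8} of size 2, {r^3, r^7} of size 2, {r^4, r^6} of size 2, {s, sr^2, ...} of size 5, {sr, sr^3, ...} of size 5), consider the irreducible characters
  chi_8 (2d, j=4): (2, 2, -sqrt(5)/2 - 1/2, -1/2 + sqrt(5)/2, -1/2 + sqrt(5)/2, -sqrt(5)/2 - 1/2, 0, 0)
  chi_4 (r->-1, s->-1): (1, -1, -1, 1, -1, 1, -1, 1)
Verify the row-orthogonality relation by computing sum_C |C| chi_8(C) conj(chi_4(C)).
Sum = 0; so <chi_8, chi_4> = 0 (distinct irreducibles are orthogonal).

Argument: Compute term by term over conjugacy classes (|C| * chi_8(C) * conj(chi_4(C))):
  1*(2)*conj(1) + 1*(2)*conj(-1) + 2*(-sqrt(5)/2 - 1/2)*conj(-1) + 2*(-1/2 + sqrt(5)/2)*conj(1) + 2*(-1/2 + sqrt(5)/2)*conj(-1) + 2*(-sqrt(5)/2 - 1/2)*conj(1) + 5*(0)*conj(-1) + 5*(0)*conj(1)
  = (2) + (-2) + (1 + sqrt(5)) + (-1 + sqrt(5)) + (1 - sqrt(5)) + (-sqrt(5) - 1) + (0) + (0)
  = 0.
Dividing by |G| = 20 gives 0/20 = 0, matching the row-orthogonality relation <chi_8, chi_4> = [chi_8 = chi_4].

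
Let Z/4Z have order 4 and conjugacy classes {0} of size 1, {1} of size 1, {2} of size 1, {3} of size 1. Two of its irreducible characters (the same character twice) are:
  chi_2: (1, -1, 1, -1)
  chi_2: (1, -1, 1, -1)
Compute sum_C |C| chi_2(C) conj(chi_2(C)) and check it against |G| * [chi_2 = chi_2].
Sum = 4 = |G| = 4; so <chi_2, chi_2> = 1 (norm-1 confirms irreducibility).

Working: Compute term by term over conjugacy classes (|C| * chi_2(C) * conj(chi_2(C))):
  1*(1)*conj(1) + 1*(-1)*conj(-1) + 1*(1)*conj(1) + 1*(-1)*conj(-1)
  = (1) + (1) + (1) + (1)
  = 4.
(Exp terms are combined using exp(i*s)*conj(exp(i*t)) = exp(i*(s-t)), and sums of them are collapsed using the identity that for every m > 1 the m distinct m-th roots of unity sum to 0, e.g. 1 + exp(2*I*pi/3) + exp(-2*I*pi/3) = 0.)
Dividing by |G| = 4 gives 4/4 = 1, matching the row-orthogonality relation <chi_2, chi_2> = [chi_2 = chi_2].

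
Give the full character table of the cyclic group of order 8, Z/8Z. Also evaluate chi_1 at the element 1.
Character table of Z/8Z (irreps indexed chi_0,...,chi_7 with chi_k(m) = zeta_8^(k*m), zeta_8 = exp(2*pi*i/8)):
  irrep \ class  {0} (size 1)  {1} (size 1)    {2} (size 1)  {3} (size 1)    {4} (size 1)  {5} (size 1)    {6} (size 1)  {7} (size 1)  
  chi_0          1             1               1             1               1             1               1             1             
  chi_1          1             exp(I*pi/4)     I             exp(3*I*pi/4)   -1            exp(-3*I*pi/4)  -I            exp(-I*pi/4)  
  chi_2          1             I               -1            -I              1             I               -1            -I            
  chi_3          1             exp(3*I*pi/4)   -I            exp(I*pi/4)     -1            exp(-I*pi/4)    I             exp(-3*I*pi/4)
  chi_4          1             -1              1             -1              1             -1              1             -1            
  chi_5          1             exp(-3*I*pi/4)  I             exp(-I*pi/4)    -1            exp(I*pi/4)     -I            exp(3*I*pi/4) 
  chi_6          1             -I              -1            I               1             -I              -1            I             
  chi_7          1             exp(-I*pi/4)    -I            exp(-3*I*pi/4)  -1            exp(3*I*pi/4)   I             exp(I*pi/4)   

Spot check: chi_1(1) = zeta_8^(1*1) = zeta_8^1 = exp(I*pi/4).

Explanation: Z/8Z is abelian, so all 8 irreducible complex representations are 1-dimensional. They are given by chi_k(m) = zeta_8^(k*m) for k = 0,...,7. Row orthogonality: sum_m chi_k(m) conj(chi_l(m)) = 8 * [k = l].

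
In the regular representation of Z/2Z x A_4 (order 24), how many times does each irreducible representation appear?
Each irreducible V_i of dimension d_i appears with multiplicity d_i, i.e. rho_reg = (direct sum over all irreducibles V_i) d_i V_i. The irreducible dimensions for Z/2Z x A_4 are 1, 1, 1, 1, 1, 1, 3, 3: 6 irreducibles of dimension 1, each with multiplicity 1; 2 irreducibles of dimension 3, each with multiplicity 3. Total dimension 6*1*1 + 2*3*3 = 24 = |G|.

Proof sketch: General theorem: in the regular representation of a finite group G, each irreducible appears with multiplicity equal to its dimension. Check: dim(rho_reg) = sum d_i^2 = 1 + 1 + 1 + 1 + 1 + 1 + 9 + 9 = 24 = |G|.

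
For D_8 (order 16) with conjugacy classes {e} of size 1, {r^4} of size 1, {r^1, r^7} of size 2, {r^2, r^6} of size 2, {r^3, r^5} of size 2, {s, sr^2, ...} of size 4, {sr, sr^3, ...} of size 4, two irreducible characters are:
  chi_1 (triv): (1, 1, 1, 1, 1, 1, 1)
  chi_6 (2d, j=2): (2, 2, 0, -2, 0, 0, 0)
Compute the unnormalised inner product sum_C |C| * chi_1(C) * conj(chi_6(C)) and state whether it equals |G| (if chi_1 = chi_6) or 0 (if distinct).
Sum = 0; so <chi_1, chi_6> = 0 (distinct irreducibles are orthogonal).

Argument: Compute term by term over conjugacy classes (|C| * chi_1(C) * conj(chi_6(C))):
  1*(1)*conj(2) + 1*(1)*conj(2) + 2*(1)*conj(0) + 2*(1)*conj(-2) + 2*(1)*conj(0) + 4*(1)*conj(0) + 4*(1)*conj(0)
  = (2) + (2) + (0) + (-4) + (0) + (0) + (0)
  = 0.
Dividing by |G| = 16 gives 0/16 = 0, matching the row-orthogonality relation <chi_1, chi_6> = [chi_1 = chi_6].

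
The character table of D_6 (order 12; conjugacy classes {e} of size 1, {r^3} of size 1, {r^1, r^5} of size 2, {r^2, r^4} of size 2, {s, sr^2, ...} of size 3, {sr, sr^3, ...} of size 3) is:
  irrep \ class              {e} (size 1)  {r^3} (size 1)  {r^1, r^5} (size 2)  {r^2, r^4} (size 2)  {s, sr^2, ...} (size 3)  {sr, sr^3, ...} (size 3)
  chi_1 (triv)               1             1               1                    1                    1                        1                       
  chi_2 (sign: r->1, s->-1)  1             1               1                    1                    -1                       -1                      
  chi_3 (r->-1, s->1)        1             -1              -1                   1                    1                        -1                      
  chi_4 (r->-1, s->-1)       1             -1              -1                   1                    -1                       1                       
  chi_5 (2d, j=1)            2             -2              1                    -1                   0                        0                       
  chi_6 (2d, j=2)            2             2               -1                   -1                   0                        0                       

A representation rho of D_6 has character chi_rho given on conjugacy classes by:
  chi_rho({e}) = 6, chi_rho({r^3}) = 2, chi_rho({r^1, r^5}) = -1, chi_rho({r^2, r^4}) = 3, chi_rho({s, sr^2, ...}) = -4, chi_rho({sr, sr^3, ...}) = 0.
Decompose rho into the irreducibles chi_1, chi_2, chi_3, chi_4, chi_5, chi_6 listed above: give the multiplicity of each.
Multiplicities: chi_1: 0, chi_2: 2, chi_3: 0, chi_4: 2, chi_5: 0, chi_6: 1.

Proof sketch: Use <chi_rho, chi> = (1/|G|) sum_C |C| * chi_rho(C) * conj(chi(C)) with |G| = 12 for each irreducible chi in the table:
  <chi_rho, chi_1> = (1/12)[1*(6)*conj(1) + 1*(2)*conj(1) + 2*(-1)*conj(1) + 2*(3)*conj(1) + 3*(-4)*conj(1) + 3*(0)*conj(1)]
      = (1/12)[(6) + (2) + (-2) + (6) + (-12) + (0)] = 0/12 = 0
  <chi_rho, chi_2> = (1/12)[1*(6)*conj(1) + 1*(2)*conj(1) + 2*(-1)*conj(1) + 2*(3)*conj(1) + 3*(-4)*conj(-1) + 3*(0)*conj(-1)]
      = (1/12)[(6) + (2) + (-2) + (6) + (12) + (0)] = 24/12 = 2
  <chi_rho, chi_3> = (1/12)[1*(6)*conj(1) + 1*(2)*conj(-1) + 2*(-1)*conj(-1) + 2*(3)*conj(1) + 3*(-4)*conj(1) + 3*(0)*conj(-1)]
      = (1/12)[(6) + (-2) + (2) + (6) + (-12) + (0)] = 0/12 = 0
  <chi_rho, chi_4> = (1/12)[1*(6)*conj(1) + 1*(2)*conj(-1) + 2*(-1)*conj(-1) + 2*(3)*conj(1) + 3*(-4)*conj(-1) + 3*(0)*conj(1)]
      = (1/12)[(6) + (-2) + (2) + (6) + (12) + (0)] = 24/12 = 2
  <chi_rho, chi_5> = (1/12)[1*(6)*conj(2) + 1*(2)*conj(-2) + 2*(-1)*conj(1) + 2*(3)*conj(-1) + 3*(-4)*conj(0) + 3*(0)*conj(0)]
      = (1/12)[(12) + (-4) + (-2) + (-6) + (0) + (0)] = 0/12 = 0
  <chi_rho, chi_6> = (1/12)[1*(6)*conj(2) + 1*(2)*conj(2) + 2*(-1)*conj(-1) + 2*(3)*conj(-1) + 3*(-4)*conj(0) + 3*(0)*conj(0)]
      = (1/12)[(12) + (4) + (2) + (-6) + (0) + (0)] = 12/12 = 1
Dimension check: dim(rho) = sum (mult * dim) = 0*1 + 2*1 + 0*1 + 2*1 + 0*2 + 1*2 = 6 = chi_rho(e) = 6.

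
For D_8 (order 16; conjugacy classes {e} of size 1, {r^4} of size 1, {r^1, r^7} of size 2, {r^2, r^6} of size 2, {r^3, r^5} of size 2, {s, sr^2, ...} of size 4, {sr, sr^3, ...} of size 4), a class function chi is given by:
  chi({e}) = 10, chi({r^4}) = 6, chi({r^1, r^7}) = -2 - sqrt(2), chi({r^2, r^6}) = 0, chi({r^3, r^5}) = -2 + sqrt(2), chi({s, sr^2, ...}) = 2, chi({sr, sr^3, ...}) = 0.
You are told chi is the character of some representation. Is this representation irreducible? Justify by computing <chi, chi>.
Not irreducible (reducible): <chi, chi> = 11 > 1.

Working: <chi, chi> = (1/|G|) sum_C |C| * |chi(C)|^2 = (1/16)[1*|10|^2 + 1*|6|^2 + 2*|-2 - sqrt(2)|^2 + 2*|0|^2 + 2*|-2 + sqrt(2)|^2 + 4*|2|^2 + 4*|0|^2]
  = (1/16)[(100) + (36) + (8*sqrt(2) + 12) + (0) + (12 - 8*sqrt(2)) + (16) + (0)] = 176/16 = 11.
A character is irreducible iff <chi, chi> = 1, so this representation is reducible.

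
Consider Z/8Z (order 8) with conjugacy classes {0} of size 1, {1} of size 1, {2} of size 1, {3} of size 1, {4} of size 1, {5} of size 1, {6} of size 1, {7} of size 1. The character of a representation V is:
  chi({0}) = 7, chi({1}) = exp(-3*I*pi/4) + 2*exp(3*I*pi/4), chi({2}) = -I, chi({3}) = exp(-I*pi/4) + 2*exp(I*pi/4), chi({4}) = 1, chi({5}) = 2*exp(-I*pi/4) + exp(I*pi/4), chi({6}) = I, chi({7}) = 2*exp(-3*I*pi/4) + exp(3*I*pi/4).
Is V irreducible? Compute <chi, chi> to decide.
Not irreducible (reducible): <chi, chi> = 9 > 1.

Why: <chi, chi> = (1/|G|) sum_C |C| * |chi(C)|^2 = (1/8)[1*|7|^2 + 1*|exp(-3*I*pi/4) + 2*exp(3*I*pi/4)|^2 + 1*|-I|^2 + 1*|exp(-I*pi/4) + 2*exp(I*pi/4)|^2 + 1*|1|^2 + 1*|2*exp(-I*pi/4) + exp(I*pi/4)|^2 + 1*|I|^2 + 1*|2*exp(-3*I*pi/4) + exp(3*I*pi/4)|^2]
  = (1/8)[(49) + (5) + (1) + (5) + (1) + (5) + (1) + (5)] = 72/8 = 9.
(Exp terms are combined using exp(i*s)*conj(exp(i*t)) = exp(i*(s-t)), and sums of them are collapsed using the identity that for every m > 1 the m distinct m-th roots of unity sum to 0, e.g. 1 + exp(2*I*pi/3) + exp(-2*I*pi/3) = 0.)
A character is irreducible iff <chi, chi> = 1, so this representation is reducible.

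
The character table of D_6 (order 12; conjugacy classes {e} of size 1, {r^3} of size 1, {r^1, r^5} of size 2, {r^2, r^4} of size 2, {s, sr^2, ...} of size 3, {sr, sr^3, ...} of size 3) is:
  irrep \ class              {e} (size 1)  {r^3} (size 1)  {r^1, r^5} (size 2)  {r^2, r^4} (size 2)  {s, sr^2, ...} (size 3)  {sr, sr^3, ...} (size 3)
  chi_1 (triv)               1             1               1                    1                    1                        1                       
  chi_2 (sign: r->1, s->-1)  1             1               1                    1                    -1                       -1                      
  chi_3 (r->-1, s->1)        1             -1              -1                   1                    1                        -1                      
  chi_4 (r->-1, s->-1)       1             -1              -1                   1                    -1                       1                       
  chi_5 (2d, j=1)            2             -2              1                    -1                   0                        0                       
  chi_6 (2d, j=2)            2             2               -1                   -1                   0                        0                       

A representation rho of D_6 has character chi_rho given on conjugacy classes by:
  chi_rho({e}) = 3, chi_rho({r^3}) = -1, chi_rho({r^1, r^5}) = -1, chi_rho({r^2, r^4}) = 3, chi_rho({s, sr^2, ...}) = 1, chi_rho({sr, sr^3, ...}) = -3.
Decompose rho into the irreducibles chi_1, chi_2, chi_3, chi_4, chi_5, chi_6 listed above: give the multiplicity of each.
Multiplicities: chi_1: 0, chi_2: 1, chi_3: 2, chi_4: 0, chi_5: 0, chi_6: 0.

Solution. Use <chi_rho, chi> = (1/|G|) sum_C |C| * chi_rho(C) * conj(chi(C)) with |G| = 12 for each irreducible chi in the table:
  <chi_rho, chi_1> = (1/12)[1*(3)*conj(1) + 1*(-1)*conj(1) + 2*(-1)*conj(1) + 2*(3)*conj(1) + 3*(1)*conj(1) + 3*(-3)*conj(1)]
      = (1/12)[(3) + (-1) + (-2) + (6) + (3) + (-9)] = 0/12 = 0
  <chi_rho, chi_2> = (1/12)[1*(3)*conj(1) + 1*(-1)*conj(1) + 2*(-1)*conj(1) + 2*(3)*conj(1) + 3*(1)*conj(-1) + 3*(-3)*conj(-1)]
      = (1/12)[(3) + (-1) + (-2) + (6) + (-3) + (9)] = 12/12 = 1
  <chi_rho, chi_3> = (1/12)[1*(3)*conj(1) + 1*(-1)*conj(-1) + 2*(-1)*conj(-1) + 2*(3)*conj(1) + 3*(1)*conj(1) + 3*(-3)*conj(-1)]
      = (1/12)[(3) + (1) + (2) + (6) + (3) + (9)] = 24/12 = 2
  <chi_rho, chi_4> = (1/12)[1*(3)*conj(1) + 1*(-1)*conj(-1) + 2*(-1)*conj(-1) + 2*(3)*conj(1) + 3*(1)*conj(-1) + 3*(-3)*conj(1)]
      = (1/12)[(3) + (1) + (2) + (6) + (-3) + (-9)] = 0/12 = 0
  <chi_rho, chi_5> = (1/12)[1*(3)*conj(2) + 1*(-1)*conj(-2) + 2*(-1)*conj(1) + 2*(3)*conj(-1) + 3*(1)*conj(0) + 3*(-3)*conj(0)]
      = (1/12)[(6) + (2) + (-2) + (-6) + (0) + (0)] = 0/12 = 0
  <chi_rho, chi_6> = (1/12)[1*(3)*conj(2) + 1*(-1)*conj(2) + 2*(-1)*conj(-1) + 2*(3)*conj(-1) + 3*(1)*conj(0) + 3*(-3)*conj(0)]
      = (1/12)[(6) + (-2) + (2) + (-6) + (0) + (0)] = 0/12 = 0
Dimension check: dim(rho) = sum (mult * dim) = 0*1 + 1*1 + 2*1 + 0*1 + 0*2 + 0*2 = 3 = chi_rho(e) = 3.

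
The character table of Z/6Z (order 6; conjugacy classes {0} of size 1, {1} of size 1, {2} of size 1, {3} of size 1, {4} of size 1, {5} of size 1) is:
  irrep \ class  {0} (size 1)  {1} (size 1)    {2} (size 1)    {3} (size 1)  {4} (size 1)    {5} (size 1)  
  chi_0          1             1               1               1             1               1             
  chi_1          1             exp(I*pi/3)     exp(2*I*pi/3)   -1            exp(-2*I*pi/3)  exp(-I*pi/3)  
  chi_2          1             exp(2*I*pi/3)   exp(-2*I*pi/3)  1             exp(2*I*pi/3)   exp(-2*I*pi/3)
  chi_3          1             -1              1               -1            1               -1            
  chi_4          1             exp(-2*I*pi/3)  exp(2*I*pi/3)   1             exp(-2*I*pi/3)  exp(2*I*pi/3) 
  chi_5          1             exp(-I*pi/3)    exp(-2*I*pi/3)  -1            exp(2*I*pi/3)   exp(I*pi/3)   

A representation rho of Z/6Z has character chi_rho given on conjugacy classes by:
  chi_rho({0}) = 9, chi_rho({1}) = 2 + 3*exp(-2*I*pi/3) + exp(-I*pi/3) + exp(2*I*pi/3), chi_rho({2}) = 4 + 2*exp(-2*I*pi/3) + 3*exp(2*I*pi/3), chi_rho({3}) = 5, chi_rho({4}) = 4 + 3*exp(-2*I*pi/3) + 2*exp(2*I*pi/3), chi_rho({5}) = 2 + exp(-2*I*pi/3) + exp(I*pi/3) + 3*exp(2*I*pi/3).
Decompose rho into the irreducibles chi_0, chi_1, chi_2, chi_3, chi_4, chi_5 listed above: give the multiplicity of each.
Multiplicities: chi_0: 3, chi_1: 0, chi_2: 1, chi_3: 1, chi_4: 3, chi_5: 1.

Why: Use <chi_rho, chi> = (1/|G|) sum_C |C| * chi_rho(C) * conj(chi(C)) with |G| = 6 for each irreducible chi in the table:
  <chi_rho, chi_0> = (1/6)[1*(9)*conj(1) + 1*(2 + 3*exp(-2*I*pi/3) + exp(-I*pi/3) + exp(2*I*pi/3))*conj(1) + 1*(4 + 2*exp(-2*I*pi/3) + 3*exp(2*I*pi/3))*conj(1) + 1*(5)*conj(1) + 1*(4 + 3*exp(-2*I*pi/3) + 2*exp(2*I*pi/3))*conj(1) + 1*(2 + exp(-2*I*pi/3) + exp(I*pi/3) + 3*exp(2*I*pi/3))*conj(1)]
      = (1/6)[(9) + (2 + 3*exp(-2*I*pi/3) + exp(-I*pi/3) + exp(2*I*pi/3)) + (4 + 2*exp(-2*I*pi/3) + 3*exp(2*I*pi/3)) + (5) + (4 + 3*exp(-2*I*pi/3) + 2*exp(2*I*pi/3)) + (2 + exp(-2*I*pi/3) + exp(I*pi/3) + 3*exp(2*I*pi/3))] = 18/6 = 3
  <chi_rho, chi_1> = (1/6)[1*(9)*conj(1) + 1*(2 + 3*exp(-2*I*pi/3) + exp(-I*pi/3) + exp(2*I*pi/3))*conj(exp(I*pi/3)) + 1*(4 + 2*exp(-2*I*pi/3) + 3*exp(2*I*pi/3))*conj(exp(2*I*pi/3)) + 1*(5)*conj(-1) + 1*(4 + 3*exp(-2*I*pi/3) + 2*exp(2*I*pi/3))*conj(exp(-2*I*pi/3)) + 1*(2 + exp(-2*I*pi/3) + exp(I*pi/3) + 3*exp(2*I*pi/3))*conj(exp(-I*pi/3))]
      = (1/6)[(9) + (-3 + 2*exp(-I*pi/3) + exp(-2*I*pi/3) + exp(I*pi/3)) + (3 + 4*exp(-2*I*pi/3) + 2*exp(2*I*pi/3)) + (-5) + (3 + 2*exp(-2*I*pi/3) + 4*exp(2*I*pi/3)) + (-3 + exp(-I*pi/3) + exp(2*I*pi/3) + 2*exp(I*pi/3))] = 0/6 = 0
  <chi_rho, chi_2> = (1/6)[1*(9)*conj(1) + 1*(2 + 3*exp(-2*I*pi/3) + exp(-I*pi/3) + exp(2*I*pi/3))*conj(exp(2*I*pi/3)) + 1*(4 + 2*exp(-2*I*pi/3) + 3*exp(2*I*pi/3))*conj(exp(-2*I*pi/3)) + 1*(5)*conj(1) + 1*(4 + 3*exp(-2*I*pi/3) + 2*exp(2*I*pi/3))*conj(exp(2*I*pi/3)) + 1*(2 + exp(-2*I*pi/3) + exp(I*pi/3) + 3*exp(2*I*pi/3))*conj(exp(-2*I*pi/3))]
      = (1/6)[(9) + (2*exp(-2*I*pi/3) + 3*exp(2*I*pi/3)) + (2 + 3*exp(-2*I*pi/3) + 4*exp(2*I*pi/3)) + (5) + (2 + 4*exp(-2*I*pi/3) + 3*exp(2*I*pi/3)) + (3*exp(-2*I*pi/3) + 2*exp(2*I*pi/3))] = 6/6 = 1
  <chi_rho, chi_3> = (1/6)[1*(9)*conj(1) + 1*(2 + 3*exp(-2*I*pi/3) + exp(-I*pi/3) + exp(2*I*pi/3))*conj(-1) + 1*(4 + 2*exp(-2*I*pi/3) + 3*exp(2*I*pi/3))*conj(1) + 1*(5)*conj(-1) + 1*(4 + 3*exp(-2*I*pi/3) + 2*exp(2*I*pi/3))*conj(1) + 1*(2 + exp(-2*I*pi/3) + exp(I*pi/3) + 3*exp(2*I*pi/3))*conj(-1)]
      = (1/6)[(9) + (-2 - exp(2*I*pi/3) - exp(-I*pi/3) - 3*exp(-2*I*pi/3)) + (4 + 2*exp(-2*I*pi/3) + 3*exp(2*I*pi/3)) + (-5) + (4 + 3*exp(-2*I*pi/3) + 2*exp(2*I*pi/3)) + (-2 - 3*exp(2*I*pi/3) - exp(I*pi/3) - exp(-2*I*pi/3))] = 6/6 = 1
  <chi_rho, chi_4> = (1/6)[1*(9)*conj(1) + 1*(2 + 3*exp(-2*I*pi/3) + exp(-I*pi/3) + exp(2*I*pi/3))*conj(exp(-2*I*pi/3)) + 1*(4 + 2*exp(-2*I*pi/3) + 3*exp(2*I*pi/3))*conj(exp(2*I*pi/3)) + 1*(5)*conj(1) + 1*(4 + 3*exp(-2*I*pi/3) + 2*exp(2*I*pi/3))*conj(exp(-2*I*pi/3)) + 1*(2 + exp(-2*I*pi/3) + exp(I*pi/3) + 3*exp(2*I*pi/3))*conj(exp(2*I*pi/3))]
      = (1/6)[(9) + (3 + exp(-2*I*pi/3) + exp(I*pi/3) + 2*exp(2*I*pi/3)) + (3 + 4*exp(-2*I*pi/3) + 2*exp(2*I*pi/3)) + (5) + (3 + 2*exp(-2*I*pi/3) + 4*exp(2*I*pi/3)) + (3 + 2*exp(-2*I*pi/3) + exp(-I*pi/3) + exp(2*I*pi/3))] = 18/6 = 3
  <chi_rho, chi_5> = (1/6)[1*(9)*conj(1) + 1*(2 + 3*exp(-2*I*pi/3) + exp(-I*pi/3) + exp(2*I*pi/3))*conj(exp(-I*pi/3)) + 1*(4 + 2*exp(-2*I*pi/3) + 3*exp(2*I*pi/3))*conj(exp(-2*I*pi/3)) + 1*(5)*conj(-1) + 1*(4 + 3*exp(-2*I*pi/3) + 2*exp(2*I*pi/3))*conj(exp(2*I*pi/3)) + 1*(2 + exp(-2*I*pi/3) + exp(I*pi/3) + 3*exp(2*I*pi/3))*conj(exp(I*pi/3))]
      = (1/6)[(9) + (3*exp(-I*pi/3) + 2*exp(I*pi/3)) + (2 + 3*exp(-2*I*pi/3) + 4*exp(2*I*pi/3)) + (-5) + (2 + 4*exp(-2*I*pi/3) + 3*exp(2*I*pi/3)) + (2*exp(-I*pi/3) + 3*exp(I*pi/3))] = 6/6 = 1
(Exp terms are combined using exp(i*s)*conj(exp(i*t)) = exp(i*(s-t)), and sums of them are collapsed using the identity that for every m > 1 the m distinct m-th roots of unity sum to 0, e.g. 1 + exp(2*I*pi/3) + exp(-2*I*pi/3) = 0.)
Dimension check: dim(rho) = sum (mult * dim) = 3*1 + 0*1 + 1*1 + 1*1 + 3*1 + 1*1 = 9 = chi_rho(e) = 9.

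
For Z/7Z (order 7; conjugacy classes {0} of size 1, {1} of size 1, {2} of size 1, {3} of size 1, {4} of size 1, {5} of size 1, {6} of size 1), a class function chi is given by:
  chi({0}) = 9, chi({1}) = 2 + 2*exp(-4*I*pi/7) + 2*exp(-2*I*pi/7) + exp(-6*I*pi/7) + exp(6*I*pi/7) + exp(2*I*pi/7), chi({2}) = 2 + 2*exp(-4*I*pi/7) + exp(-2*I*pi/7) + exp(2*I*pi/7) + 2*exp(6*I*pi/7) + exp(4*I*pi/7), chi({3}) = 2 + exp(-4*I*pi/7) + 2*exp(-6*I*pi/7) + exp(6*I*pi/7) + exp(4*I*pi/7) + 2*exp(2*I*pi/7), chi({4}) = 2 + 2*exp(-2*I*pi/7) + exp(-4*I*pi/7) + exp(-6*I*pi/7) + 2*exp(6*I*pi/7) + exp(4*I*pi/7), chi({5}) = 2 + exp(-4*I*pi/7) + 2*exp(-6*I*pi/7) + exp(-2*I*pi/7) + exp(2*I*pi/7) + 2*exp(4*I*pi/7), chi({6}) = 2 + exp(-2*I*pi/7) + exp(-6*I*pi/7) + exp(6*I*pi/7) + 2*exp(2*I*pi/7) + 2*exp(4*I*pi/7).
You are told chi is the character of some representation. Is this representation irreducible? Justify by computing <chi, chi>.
Not irreducible (reducible): <chi, chi> = 15 > 1.

Argument: <chi, chi> = (1/|G|) sum_C |C| * |chi(C)|^2 = (1/7)[1*|9|^2 + 1*|2 + 2*exp(-4*I*pi/7) + 2*exp(-2*I*pi/7) + exp(-6*I*pi/7) + exp(6*I*pi/7) + exp(2*I*pi/7)|^2 + 1*|2 + 2*exp(-4*I*pi/7) + exp(-2*I*pi/7) + exp(2*I*pi/7) + 2*exp(6*I*pi/7) + exp(4*I*pi/7)|^2 + 1*|2 + exp(-4*I*pi/7) + 2*exp(-6*I*pi/7) + exp(6*I*pi/7) + exp(4*I*pi/7) + 2*exp(2*I*pi/7)|^2 + 1*|2 + 2*exp(-2*I*pi/7) + exp(-4*I*pi/7) + exp(-6*I*pi/7) + 2*exp(6*I*pi/7) + exp(4*I*pi/7)|^2 + 1*|2 + exp(-4*I*pi/7) + 2*exp(-6*I*pi/7) + exp(-2*I*pi/7) + exp(2*I*pi/7) + 2*exp(4*I*pi/7)|^2 + 1*|2 + exp(-2*I*pi/7) + exp(-6*I*pi/7) + exp(6*I*pi/7) + 2*exp(2*I*pi/7) + 2*exp(4*I*pi/7)|^2]
  = (1/7)[(81) + (15 + 11*exp(-4*I*pi/7) + 13*exp(-2*I*pi/7) + 9*exp(-6*I*pi/7) + 9*exp(6*I*pi/7) + 13*exp(2*I*pi/7) + 11*exp(4*I*pi/7)) + (15 + 13*exp(-4*I*pi/7) + 9*exp(-2*I*pi/7) + 11*exp(-6*I*pi/7) + 11*exp(6*I*pi/7) + 9*exp(2*I*pi/7) + 13*exp(4*I*pi/7)) + (15 + 9*exp(-4*I*pi/7) + 11*exp(-2*I*pi/7) + 13*exp(-6*I*pi/7) + 13*exp(6*I*pi/7) + 11*exp(2*I*pi/7) + 9*exp(4*I*pi/7)) + (15 + 9*exp(-4*I*pi/7) + 11*exp(-2*I*pi/7) + 13*exp(-6*I*pi/7) + 13*exp(6*I*pi/7) + 11*exp(2*I*pi/7) + 9*exp(4*I*pi/7)) + (15 + 13*exp(-4*I*pi/7) + 9*exp(-2*I*pi/7) + 11*exp(-6*I*pi/7) + 11*exp(6*I*pi/7) + 9*exp(2*I*pi/7) + 13*exp(4*I*pi/7)) + (15 + 11*exp(-4*I*pi/7) + 13*exp(-2*I*pi/7) + 9*exp(-6*I*pi/7) + 9*exp(6*I*pi/7) + 13*exp(2*I*pi/7) + 11*exp(4*I*pi/7))] = 105/7 = 15.
(Exp terms are combined using exp(i*s)*conj(exp(i*t)) = exp(i*(s-t)), and sums of them are collapsed using the identity that for every m > 1 the m distinct m-th roots of unity sum to 0, e.g. 1 + exp(2*I*pi/3) + exp(-2*I*pi/3) = 0.)
A character is irreducible iff <chi, chi> = 1, so this representation is reducible.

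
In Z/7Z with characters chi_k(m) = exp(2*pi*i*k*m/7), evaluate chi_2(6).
chi_2(6) = zeta_7^12 = exp(-4*I*pi/7)

Derivation: chi_2(6) = zeta_7^(2*6) = zeta_7^12. Since zeta_7^7 = 1, this equals zeta_7^5 = exp(2*pi*i*5/7) = exp(-4*I*pi/7).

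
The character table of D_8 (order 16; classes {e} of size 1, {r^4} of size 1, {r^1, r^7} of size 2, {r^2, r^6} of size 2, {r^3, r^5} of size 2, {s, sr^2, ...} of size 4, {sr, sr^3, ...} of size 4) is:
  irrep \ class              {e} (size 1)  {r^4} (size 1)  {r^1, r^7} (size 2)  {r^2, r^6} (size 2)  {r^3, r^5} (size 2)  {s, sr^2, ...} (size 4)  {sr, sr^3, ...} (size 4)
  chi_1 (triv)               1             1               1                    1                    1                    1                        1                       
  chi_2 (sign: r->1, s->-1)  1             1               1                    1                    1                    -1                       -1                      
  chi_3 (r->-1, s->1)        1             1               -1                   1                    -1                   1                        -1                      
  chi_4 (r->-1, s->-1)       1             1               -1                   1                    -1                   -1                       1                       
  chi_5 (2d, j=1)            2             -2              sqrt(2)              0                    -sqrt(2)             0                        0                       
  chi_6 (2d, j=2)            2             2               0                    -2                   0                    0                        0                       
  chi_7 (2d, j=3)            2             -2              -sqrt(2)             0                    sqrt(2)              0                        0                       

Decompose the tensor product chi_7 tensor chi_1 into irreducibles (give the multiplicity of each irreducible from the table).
chi_7 tensor chi_1 = chi_7 (all other irreducibles have multiplicity 0).

Explanation: The character of a tensor product is the pointwise product (chi_7 * chi_1)(C) = chi_7(C) * chi_1(C):
  {e}: (2)*(1), {r^4}: (-2)*(1), {r^1, r^7}: (-sqrt(2))*(1), {r^2, r^6}: (0)*(1), {r^3, r^5}: (sqrt(2))*(1), {s, sr^2, ...}: (0)*(1), {sr, sr^3, ...}: (0)*(1)
so (chi_7 * chi_1) takes values
  {e} -> 2, {r^4} -> -2, {r^1, r^7} -> -sqrt(2), {r^2, r^6} -> 0, {r^3, r^5} -> sqrt(2), {s, sr^2, ...} -> 0, {sr, sr^3, ...} -> 0.
Now take the inner product of this character with each irreducible chi from the table, <chi_7*chi_1, chi> = (1/16) sum_C |C| (chi_7*chi_1)(C) conj(chi(C)):
  <chi_7*chi_1, chi_1> = (1/16)[1*(2)*conj(1) + 1*(-2)*conj(1) + 2*(-sqrt(2))*conj(1) + 2*(0)*conj(1) + 2*(sqrt(2))*conj(1) + 4*(0)*conj(1) + 4*(0)*conj(1)]
      = (1/16)[(2) + (-2) + (-2*sqrt(2)) + (0) + (2*sqrt(2)) + (0) + (0)] = 0/16 = 0
  <chi_7*chi_1, chi_2> = (1/16)[1*(2)*conj(1) + 1*(-2)*conj(1) + 2*(-sqrt(2))*conj(1) + 2*(0)*conj(1) + 2*(sqrt(2))*conj(1) + 4*(0)*conj(-1) + 4*(0)*conj(-1)]
      = (1/16)[(2) + (-2) + (-2*sqrt(2)) + (0) + (2*sqrt(2)) + (0) + (0)] = 0/16 = 0
  <chi_7*chi_1, chi_3> = (1/16)[1*(2)*conj(1) + 1*(-2)*conj(1) + 2*(-sqrt(2))*conj(-1) + 2*(0)*conj(1) + 2*(sqrt(2))*conj(-1) + 4*(0)*conj(1) + 4*(0)*conj(-1)]
      = (1/16)[(2) + (-2) + (2*sqrt(2)) + (0) + (-2*sqrt(2)) + (0) + (0)] = 0/16 = 0
  <chi_7*chi_1, chi_4> = (1/16)[1*(2)*conj(1) + 1*(-2)*conj(1) + 2*(-sqrt(2))*conj(-1) + 2*(0)*conj(1) + 2*(sqrt(2))*conj(-1) + 4*(0)*conj(-1) + 4*(0)*conj(1)]
      = (1/16)[(2) + (-2) + (2*sqrt(2)) + (0) + (-2*sqrt(2)) + (0) + (0)] = 0/16 = 0
  <chi_7*chi_1, chi_5> = (1/16)[1*(2)*conj(2) + 1*(-2)*conj(-2) + 2*(-sqrt(2))*conj(sqrt(2)) + 2*(0)*conj(0) + 2*(sqrt(2))*conj(-sqrt(2)) + 4*(0)*conj(0) + 4*(0)*conj(0)]
      = (1/16)[(4) + (4) + (-4) + (0) + (-4) + (0) + (0)] = 0/16 = 0
  <chi_7*chi_1, chi_6> = (1/16)[1*(2)*conj(2) + 1*(-2)*conj(2) + 2*(-sqrt(2))*conj(0) + 2*(0)*conj(-2) + 2*(sqrt(2))*conj(0) + 4*(0)*conj(0) + 4*(0)*conj(0)]
      = (1/16)[(4) + (-4) + (0) + (0) + (0) + (0) + (0)] = 0/16 = 0
  <chi_7*chi_1, chi_7> = (1/16)[1*(2)*conj(2) + 1*(-2)*conj(-2) + 2*(-sqrt(2))*conj(-sqrt(2)) + 2*(0)*conj(0) + 2*(sqrt(2))*conj(sqrt(2)) + 4*(0)*conj(0) + 4*(0)*conj(0)]
      = (1/16)[(4) + (4) + (4) + (0) + (4) + (0) + (0)] = 16/16 = 1
Hence the multiplicities are chi_7: 1. Dimension check: dim(chi_7)*dim(chi_1) = 2*1 = 2 and sum (mult * dim) = 1*2 = 2.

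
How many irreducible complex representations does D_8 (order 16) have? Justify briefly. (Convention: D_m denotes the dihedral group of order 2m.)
7

Working: The number of irreducible complex representations of a finite group equals its number of conjugacy classes. D_8 has 7 conjugacy classes (n/2 + 3 for n even), so D_8 (order 16) has exactly 7 irreducible complex representations.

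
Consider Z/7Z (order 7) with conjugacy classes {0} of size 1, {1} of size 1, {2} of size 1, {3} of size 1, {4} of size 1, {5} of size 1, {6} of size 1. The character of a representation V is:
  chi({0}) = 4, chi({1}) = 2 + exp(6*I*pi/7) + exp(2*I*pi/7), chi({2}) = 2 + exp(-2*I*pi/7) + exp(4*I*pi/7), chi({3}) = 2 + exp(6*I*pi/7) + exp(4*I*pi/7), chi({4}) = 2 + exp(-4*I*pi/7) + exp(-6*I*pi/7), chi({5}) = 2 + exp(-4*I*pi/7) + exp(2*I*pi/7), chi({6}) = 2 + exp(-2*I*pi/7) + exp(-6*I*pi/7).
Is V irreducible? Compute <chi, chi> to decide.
Not irreducible (reducible): <chi, chi> = 6 > 1.

Explanation: <chi, chi> = (1/|G|) sum_C |C| * |chi(C)|^2 = (1/7)[1*|4|^2 + 1*|2 + exp(6*I*pi/7) + exp(2*I*pi/7)|^2 + 1*|2 + exp(-2*I*pi/7) + exp(4*I*pi/7)|^2 + 1*|2 + exp(6*I*pi/7) + exp(4*I*pi/7)|^2 + 1*|2 + exp(-4*I*pi/7) + exp(-6*I*pi/7)|^2 + 1*|2 + exp(-4*I*pi/7) + exp(2*I*pi/7)|^2 + 1*|2 + exp(-2*I*pi/7) + exp(-6*I*pi/7)|^2]
  = (1/7)[(16) + (6 + 2*exp(-2*I*pi/7) + exp(-4*I*pi/7) + 2*exp(-6*I*pi/7) + 2*exp(6*I*pi/7) + exp(4*I*pi/7) + 2*exp(2*I*pi/7)) + (6 + 2*exp(-4*I*pi/7) + 2*exp(-2*I*pi/7) + exp(-6*I*pi/7) + exp(6*I*pi/7) + 2*exp(2*I*pi/7) + 2*exp(4*I*pi/7)) + (6 + 2*exp(-4*I*pi/7) + 2*exp(-6*I*pi/7) + exp(-2*I*pi/7) + exp(2*I*pi/7) + 2*exp(6*I*pi/7) + 2*exp(4*I*pi/7)) + (6 + 2*exp(-4*I*pi/7) + 2*exp(-6*I*pi/7) + exp(-2*I*pi/7) + exp(2*I*pi/7) + 2*exp(6*I*pi/7) + 2*exp(4*I*pi/7)) + (6 + 2*exp(-4*I*pi/7) + 2*exp(-2*I*pi/7) + exp(-6*I*pi/7) + exp(6*I*pi/7) + 2*exp(2*I*pi/7) + 2*exp(4*I*pi/7)) + (6 + 2*exp(-2*I*pi/7) + exp(-4*I*pi/7) + 2*exp(-6*I*pi/7) + 2*exp(6*I*pi/7) + exp(4*I*pi/7) + 2*exp(2*I*pi/7))] = 42/7 = 6.
(Exp terms are combined using exp(i*s)*conj(exp(i*t)) = exp(i*(s-t)), and sums of them are collapsed using the identity that for every m > 1 the m distinct m-th roots of unity sum to 0, e.g. 1 + exp(2*I*pi/3) + exp(-2*I*pi/3) = 0.)
A character is irreducible iff <chi, chi> = 1, so this representation is reducible.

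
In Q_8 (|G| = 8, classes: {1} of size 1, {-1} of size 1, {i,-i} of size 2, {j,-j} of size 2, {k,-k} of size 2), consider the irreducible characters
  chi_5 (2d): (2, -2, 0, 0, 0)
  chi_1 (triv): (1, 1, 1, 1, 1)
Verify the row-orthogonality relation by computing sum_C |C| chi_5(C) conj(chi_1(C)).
Sum = 0; so <chi_5, chi_1> = 0 (distinct irreducibles are orthogonal).

Justification: Compute term by term over conjugacy classes (|C| * chi_5(C) * conj(chi_1(C))):
  1*(2)*conj(1) + 1*(-2)*conj(1) + 2*(0)*conj(1) + 2*(0)*conj(1) + 2*(0)*conj(1)
  = (2) + (-2) + (0) + (0) + (0)
  = 0.
Dividing by |G| = 8 gives 0/8 = 0, matching the row-orthogonality relation <chi_5, chi_1> = [chi_5 = chi_1].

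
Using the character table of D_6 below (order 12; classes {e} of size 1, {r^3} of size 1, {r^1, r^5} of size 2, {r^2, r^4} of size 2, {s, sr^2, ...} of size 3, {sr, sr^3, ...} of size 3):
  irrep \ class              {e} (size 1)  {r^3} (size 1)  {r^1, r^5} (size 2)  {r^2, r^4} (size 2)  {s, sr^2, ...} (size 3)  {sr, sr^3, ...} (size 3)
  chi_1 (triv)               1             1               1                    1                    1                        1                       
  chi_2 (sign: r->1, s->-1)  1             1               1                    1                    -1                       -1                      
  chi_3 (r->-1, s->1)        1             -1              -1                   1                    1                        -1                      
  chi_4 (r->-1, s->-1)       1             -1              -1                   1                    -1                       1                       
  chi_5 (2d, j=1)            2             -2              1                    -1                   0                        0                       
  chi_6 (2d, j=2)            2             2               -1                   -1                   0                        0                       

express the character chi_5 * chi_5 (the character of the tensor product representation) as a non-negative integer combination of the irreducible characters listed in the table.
chi_5 tensor chi_5 = chi_1 + chi_2 + chi_6 (all other irreducibles have multiplicity 0).

The character of a tensor product is the pointwise product (chi_5 * chi_5)(C) = chi_5(C) * chi_5(C):
  {e}: (2)*(2), {r^3}: (-2)*(-2), {r^1, r^5}: (1)*(1), {r^2, r^4}: (-1)*(-1), {s, sr^2, ...}: (0)*(0), {sr, sr^3, ...}: (0)*(0)
so (chi_5 * chi_5) takes values
  {e} -> 4, {r^3} -> 4, {r^1, r^5} -> 1, {r^2, r^4} -> 1, {s, sr^2, ...} -> 0, {sr, sr^3, ...} -> 0.
Now take the inner product of this character with each irreducible chi from the table, <chi_5*chi_5, chi> = (1/12) sum_C |C| (chi_5*chi_5)(C) conj(chi(C)):
  <chi_5*chi_5, chi_1> = (1/12)[1*(4)*conj(1) + 1*(4)*conj(1) + 2*(1)*conj(1) + 2*(1)*conj(1) + 3*(0)*conj(1) + 3*(0)*conj(1)]
      = (1/12)[(4) + (4) + (2) + (2) + (0) + (0)] = 12/12 = 1
  <chi_5*chi_5, chi_2> = (1/12)[1*(4)*conj(1) + 1*(4)*conj(1) + 2*(1)*conj(1) + 2*(1)*conj(1) + 3*(0)*conj(-1) + 3*(0)*conj(-1)]
      = (1/12)[(4) + (4) + (2) + (2) + (0) + (0)] = 12/12 = 1
  <chi_5*chi_5, chi_3> = (1/12)[1*(4)*conj(1) + 1*(4)*conj(-1) + 2*(1)*conj(-1) + 2*(1)*conj(1) + 3*(0)*conj(1) + 3*(0)*conj(-1)]
      = (1/12)[(4) + (-4) + (-2) + (2) + (0) + (0)] = 0/12 = 0
  <chi_5*chi_5, chi_4> = (1/12)[1*(4)*conj(1) + 1*(4)*conj(-1) + 2*(1)*conj(-1) + 2*(1)*conj(1) + 3*(0)*conj(-1) + 3*(0)*conj(1)]
      = (1/12)[(4) + (-4) + (-2) + (2) + (0) + (0)] = 0/12 = 0
  <chi_5*chi_5, chi_5> = (1/12)[1*(4)*conj(2) + 1*(4)*conj(-2) + 2*(1)*conj(1) + 2*(1)*conj(-1) + 3*(0)*conj(0) + 3*(0)*conj(0)]
      = (1/12)[(8) + (-8) + (2) + (-2) + (0) + (0)] = 0/12 = 0
  <chi_5*chi_5, chi_6> = (1/12)[1*(4)*conj(2) + 1*(4)*conj(2) + 2*(1)*conj(-1) + 2*(1)*conj(-1) + 3*(0)*conj(0) + 3*(0)*conj(0)]
      = (1/12)[(8) + (8) + (-2) + (-2) + (0) + (0)] = 12/12 = 1
Hence the multiplicities are chi_1: 1, chi_2: 1, chi_6: 1. Dimension check: dim(chi_5)*dim(chi_5) = 2*2 = 4 and sum (mult * dim) = 1*1 + 1*1 + 1*2 = 4.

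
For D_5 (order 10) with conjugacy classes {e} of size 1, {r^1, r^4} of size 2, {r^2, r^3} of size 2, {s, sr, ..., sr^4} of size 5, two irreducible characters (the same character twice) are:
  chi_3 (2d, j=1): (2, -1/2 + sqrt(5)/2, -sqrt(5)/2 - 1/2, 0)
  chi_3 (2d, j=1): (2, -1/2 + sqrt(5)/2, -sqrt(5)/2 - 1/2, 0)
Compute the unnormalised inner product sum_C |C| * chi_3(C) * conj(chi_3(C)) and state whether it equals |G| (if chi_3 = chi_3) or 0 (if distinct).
Sum = 10 = |G| = 10; so <chi_3, chi_3> = 1 (norm-1 confirms irreducibility).

Reasoning: Compute term by term over conjugacy classes (|C| * chi_3(C) * conj(chi_3(C))):
  1*(2)*conj(2) + 2*(-1/2 + sqrt(5)/2)*conj(-1/2 + sqrt(5)/2) + 2*(-sqrt(5)/2 - 1/2)*conj(-sqrt(5)/2 - 1/2) + 5*(0)*conj(0)
  = (4) + (3 - sqrt(5)) + (sqrt(5) + 3) + (0)
  = 10.
Dividing by |G| = 10 gives 10/10 = 1, matching the row-orthogonality relation <chi_3, chi_3> = [chi_3 = chi_3].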